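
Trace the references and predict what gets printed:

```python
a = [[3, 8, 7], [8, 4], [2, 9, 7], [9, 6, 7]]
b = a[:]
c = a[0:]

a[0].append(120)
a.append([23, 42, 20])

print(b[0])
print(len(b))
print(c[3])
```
[3, 8, 7, 120]
4
[9, 6, 7]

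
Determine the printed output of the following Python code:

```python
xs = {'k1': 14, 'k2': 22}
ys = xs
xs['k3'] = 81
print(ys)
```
{'k1': 14, 'k2': 22, 'k3': 81}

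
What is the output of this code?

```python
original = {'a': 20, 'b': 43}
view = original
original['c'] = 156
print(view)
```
{'a': 20, 'b': 43, 'c': 156}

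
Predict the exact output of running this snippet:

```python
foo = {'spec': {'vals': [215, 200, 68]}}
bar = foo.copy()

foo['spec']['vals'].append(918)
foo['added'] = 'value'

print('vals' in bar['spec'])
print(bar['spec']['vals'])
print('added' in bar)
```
True
[215, 200, 68, 918]
False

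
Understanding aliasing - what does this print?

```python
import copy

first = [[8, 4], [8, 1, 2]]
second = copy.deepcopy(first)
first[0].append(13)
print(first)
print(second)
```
[[8, 4, 13], [8, 1, 2]]
[[8, 4], [8, 1, 2]]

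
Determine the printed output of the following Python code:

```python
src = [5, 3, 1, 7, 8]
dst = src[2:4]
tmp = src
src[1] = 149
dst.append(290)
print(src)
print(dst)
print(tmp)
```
[5, 149, 1, 7, 8]
[1, 7, 290]
[5, 149, 1, 7, 8]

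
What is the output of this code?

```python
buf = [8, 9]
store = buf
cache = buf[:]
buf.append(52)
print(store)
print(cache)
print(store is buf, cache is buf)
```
[8, 9, 52]
[8, 9]
True False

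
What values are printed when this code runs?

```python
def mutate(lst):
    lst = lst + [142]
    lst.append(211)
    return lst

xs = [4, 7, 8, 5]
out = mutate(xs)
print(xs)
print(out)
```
[4, 7, 8, 5]
[4, 7, 8, 5, 142, 211]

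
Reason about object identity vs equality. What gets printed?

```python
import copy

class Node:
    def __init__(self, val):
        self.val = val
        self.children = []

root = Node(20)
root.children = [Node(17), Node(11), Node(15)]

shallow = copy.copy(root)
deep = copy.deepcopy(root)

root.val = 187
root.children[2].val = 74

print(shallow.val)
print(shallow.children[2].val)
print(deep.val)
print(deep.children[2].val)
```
20
74
20
15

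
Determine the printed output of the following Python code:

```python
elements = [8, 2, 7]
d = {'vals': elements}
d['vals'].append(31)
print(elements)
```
[8, 2, 7, 31]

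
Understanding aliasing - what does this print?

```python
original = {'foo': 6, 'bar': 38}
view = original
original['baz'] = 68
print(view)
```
{'foo': 6, 'bar': 38, 'baz': 68}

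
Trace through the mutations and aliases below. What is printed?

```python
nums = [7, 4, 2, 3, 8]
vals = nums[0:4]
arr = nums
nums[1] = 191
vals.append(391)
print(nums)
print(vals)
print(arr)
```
[7, 191, 2, 3, 8]
[7, 4, 2, 3, 391]
[7, 191, 2, 3, 8]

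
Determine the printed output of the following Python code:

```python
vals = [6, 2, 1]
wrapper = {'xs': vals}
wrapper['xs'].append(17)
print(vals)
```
[6, 2, 1, 17]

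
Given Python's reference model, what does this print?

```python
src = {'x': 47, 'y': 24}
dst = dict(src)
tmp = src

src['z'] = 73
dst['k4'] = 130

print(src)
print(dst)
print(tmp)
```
{'x': 47, 'y': 24, 'z': 73}
{'x': 47, 'y': 24, 'k4': 130}
{'x': 47, 'y': 24, 'z': 73}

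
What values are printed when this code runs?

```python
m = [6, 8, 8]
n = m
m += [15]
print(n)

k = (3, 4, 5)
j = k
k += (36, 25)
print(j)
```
[6, 8, 8, 15]
(3, 4, 5)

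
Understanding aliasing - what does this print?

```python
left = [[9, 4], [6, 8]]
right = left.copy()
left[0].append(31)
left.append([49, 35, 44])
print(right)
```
[[9, 4, 31], [6, 8]]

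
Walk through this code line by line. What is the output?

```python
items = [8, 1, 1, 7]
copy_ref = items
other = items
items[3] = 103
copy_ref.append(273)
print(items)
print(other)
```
[8, 1, 1, 103, 273]
[8, 1, 1, 103, 273]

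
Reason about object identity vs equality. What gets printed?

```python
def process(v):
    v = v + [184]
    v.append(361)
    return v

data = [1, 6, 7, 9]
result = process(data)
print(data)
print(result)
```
[1, 6, 7, 9]
[1, 6, 7, 9, 184, 361]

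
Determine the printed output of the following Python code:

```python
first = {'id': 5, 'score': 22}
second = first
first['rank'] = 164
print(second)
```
{'id': 5, 'score': 22, 'rank': 164}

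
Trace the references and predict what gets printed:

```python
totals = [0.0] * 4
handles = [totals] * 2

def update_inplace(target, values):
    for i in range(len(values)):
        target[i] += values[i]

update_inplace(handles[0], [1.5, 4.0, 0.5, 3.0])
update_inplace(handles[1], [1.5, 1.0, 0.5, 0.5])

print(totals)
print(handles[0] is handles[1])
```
[3.0, 5.0, 1.0, 3.5]
True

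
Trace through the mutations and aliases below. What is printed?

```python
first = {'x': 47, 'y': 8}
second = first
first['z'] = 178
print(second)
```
{'x': 47, 'y': 8, 'z': 178}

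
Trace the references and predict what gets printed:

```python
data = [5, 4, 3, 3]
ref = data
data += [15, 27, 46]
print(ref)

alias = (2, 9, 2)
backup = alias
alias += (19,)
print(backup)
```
[5, 4, 3, 3, 15, 27, 46]
(2, 9, 2)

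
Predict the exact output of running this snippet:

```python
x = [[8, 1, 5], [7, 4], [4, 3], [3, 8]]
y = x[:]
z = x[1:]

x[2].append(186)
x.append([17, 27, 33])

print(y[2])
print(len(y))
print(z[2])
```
[4, 3, 186]
4
[3, 8]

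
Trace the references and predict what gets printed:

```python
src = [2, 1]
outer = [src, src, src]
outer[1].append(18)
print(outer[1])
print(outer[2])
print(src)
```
[2, 1, 18]
[2, 1, 18]
[2, 1, 18]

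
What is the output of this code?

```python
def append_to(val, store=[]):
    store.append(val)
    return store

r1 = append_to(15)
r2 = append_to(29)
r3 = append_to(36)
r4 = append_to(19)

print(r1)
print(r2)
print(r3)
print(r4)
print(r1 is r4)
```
[15, 29, 36, 19]
[15, 29, 36, 19]
[15, 29, 36, 19]
[15, 29, 36, 19]
True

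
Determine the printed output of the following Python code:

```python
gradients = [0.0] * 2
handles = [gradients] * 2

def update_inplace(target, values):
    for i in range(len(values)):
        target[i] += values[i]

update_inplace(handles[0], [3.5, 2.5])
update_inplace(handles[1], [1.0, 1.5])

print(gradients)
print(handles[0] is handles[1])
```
[4.5, 4.0]
True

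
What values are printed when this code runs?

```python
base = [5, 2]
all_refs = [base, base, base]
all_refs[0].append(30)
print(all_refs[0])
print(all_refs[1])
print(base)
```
[5, 2, 30]
[5, 2, 30]
[5, 2, 30]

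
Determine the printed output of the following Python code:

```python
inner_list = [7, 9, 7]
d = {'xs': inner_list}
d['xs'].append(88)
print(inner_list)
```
[7, 9, 7, 88]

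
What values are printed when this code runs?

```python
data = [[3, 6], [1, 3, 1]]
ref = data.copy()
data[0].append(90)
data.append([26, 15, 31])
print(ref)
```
[[3, 6, 90], [1, 3, 1]]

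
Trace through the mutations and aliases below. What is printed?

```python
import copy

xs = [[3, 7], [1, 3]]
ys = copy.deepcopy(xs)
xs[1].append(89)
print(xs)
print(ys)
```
[[3, 7], [1, 3, 89]]
[[3, 7], [1, 3]]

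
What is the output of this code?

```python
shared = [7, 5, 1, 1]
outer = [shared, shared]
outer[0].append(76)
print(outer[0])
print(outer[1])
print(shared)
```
[7, 5, 1, 1, 76]
[7, 5, 1, 1, 76]
[7, 5, 1, 1, 76]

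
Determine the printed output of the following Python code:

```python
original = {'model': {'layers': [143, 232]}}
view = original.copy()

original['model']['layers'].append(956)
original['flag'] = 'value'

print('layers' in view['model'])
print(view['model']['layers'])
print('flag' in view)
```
True
[143, 232, 956]
False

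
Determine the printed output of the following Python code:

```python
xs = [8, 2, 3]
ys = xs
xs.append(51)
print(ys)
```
[8, 2, 3, 51]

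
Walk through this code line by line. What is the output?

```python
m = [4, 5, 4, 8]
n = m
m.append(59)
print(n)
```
[4, 5, 4, 8, 59]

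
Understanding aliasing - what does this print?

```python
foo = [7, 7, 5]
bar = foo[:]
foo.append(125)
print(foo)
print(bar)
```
[7, 7, 5, 125]
[7, 7, 5]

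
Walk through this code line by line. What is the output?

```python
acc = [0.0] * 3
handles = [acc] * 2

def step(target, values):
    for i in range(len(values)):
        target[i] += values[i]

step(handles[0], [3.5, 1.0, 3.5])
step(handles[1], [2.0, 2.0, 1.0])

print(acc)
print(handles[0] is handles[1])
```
[5.5, 3.0, 4.5]
True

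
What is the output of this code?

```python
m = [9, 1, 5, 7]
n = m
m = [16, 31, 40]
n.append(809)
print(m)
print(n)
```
[16, 31, 40]
[9, 1, 5, 7, 809]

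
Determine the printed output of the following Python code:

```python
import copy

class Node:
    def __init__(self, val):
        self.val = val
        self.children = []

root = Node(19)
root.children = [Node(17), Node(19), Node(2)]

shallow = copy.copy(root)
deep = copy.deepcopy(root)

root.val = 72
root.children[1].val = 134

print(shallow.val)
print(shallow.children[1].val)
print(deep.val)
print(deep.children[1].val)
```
19
134
19
19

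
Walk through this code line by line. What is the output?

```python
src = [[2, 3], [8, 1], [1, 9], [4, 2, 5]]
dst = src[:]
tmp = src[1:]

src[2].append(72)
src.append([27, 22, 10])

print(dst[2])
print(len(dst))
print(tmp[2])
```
[1, 9, 72]
4
[4, 2, 5]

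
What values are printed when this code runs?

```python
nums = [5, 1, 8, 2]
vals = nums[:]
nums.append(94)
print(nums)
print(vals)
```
[5, 1, 8, 2, 94]
[5, 1, 8, 2]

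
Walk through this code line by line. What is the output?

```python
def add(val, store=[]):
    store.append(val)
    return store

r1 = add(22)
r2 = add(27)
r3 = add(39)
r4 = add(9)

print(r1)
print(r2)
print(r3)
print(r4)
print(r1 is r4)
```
[22, 27, 39, 9]
[22, 27, 39, 9]
[22, 27, 39, 9]
[22, 27, 39, 9]
True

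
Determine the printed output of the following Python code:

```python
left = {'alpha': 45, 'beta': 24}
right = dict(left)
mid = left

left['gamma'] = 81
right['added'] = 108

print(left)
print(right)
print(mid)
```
{'alpha': 45, 'beta': 24, 'gamma': 81}
{'alpha': 45, 'beta': 24, 'added': 108}
{'alpha': 45, 'beta': 24, 'gamma': 81}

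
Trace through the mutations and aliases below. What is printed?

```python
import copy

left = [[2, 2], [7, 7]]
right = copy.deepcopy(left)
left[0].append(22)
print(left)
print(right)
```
[[2, 2, 22], [7, 7]]
[[2, 2], [7, 7]]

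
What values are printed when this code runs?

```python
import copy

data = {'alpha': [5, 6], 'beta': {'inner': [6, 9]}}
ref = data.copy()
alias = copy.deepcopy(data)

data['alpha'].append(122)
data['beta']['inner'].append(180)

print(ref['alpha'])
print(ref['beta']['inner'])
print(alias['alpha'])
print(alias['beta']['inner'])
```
[5, 6, 122]
[6, 9, 180]
[5, 6]
[6, 9]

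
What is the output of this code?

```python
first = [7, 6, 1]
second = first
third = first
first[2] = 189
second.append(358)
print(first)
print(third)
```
[7, 6, 189, 358]
[7, 6, 189, 358]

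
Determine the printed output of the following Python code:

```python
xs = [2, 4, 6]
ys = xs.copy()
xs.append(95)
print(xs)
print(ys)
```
[2, 4, 6, 95]
[2, 4, 6]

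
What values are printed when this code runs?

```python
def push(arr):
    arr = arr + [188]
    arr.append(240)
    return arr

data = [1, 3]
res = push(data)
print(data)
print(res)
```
[1, 3]
[1, 3, 188, 240]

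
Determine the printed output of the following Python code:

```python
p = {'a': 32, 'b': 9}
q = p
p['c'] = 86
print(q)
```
{'a': 32, 'b': 9, 'c': 86}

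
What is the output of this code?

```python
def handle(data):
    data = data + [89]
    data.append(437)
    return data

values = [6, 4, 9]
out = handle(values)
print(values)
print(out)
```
[6, 4, 9]
[6, 4, 9, 89, 437]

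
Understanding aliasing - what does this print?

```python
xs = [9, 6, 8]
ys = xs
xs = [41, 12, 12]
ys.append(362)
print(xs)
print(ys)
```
[41, 12, 12]
[9, 6, 8, 362]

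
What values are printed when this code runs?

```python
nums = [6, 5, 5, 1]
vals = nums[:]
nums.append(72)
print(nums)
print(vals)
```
[6, 5, 5, 1, 72]
[6, 5, 5, 1]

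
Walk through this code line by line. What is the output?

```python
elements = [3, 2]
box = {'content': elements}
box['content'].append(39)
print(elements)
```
[3, 2, 39]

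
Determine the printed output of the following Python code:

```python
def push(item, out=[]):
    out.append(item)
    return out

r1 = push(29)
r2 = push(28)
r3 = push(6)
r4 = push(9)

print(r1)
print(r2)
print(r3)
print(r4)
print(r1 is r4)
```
[29, 28, 6, 9]
[29, 28, 6, 9]
[29, 28, 6, 9]
[29, 28, 6, 9]
True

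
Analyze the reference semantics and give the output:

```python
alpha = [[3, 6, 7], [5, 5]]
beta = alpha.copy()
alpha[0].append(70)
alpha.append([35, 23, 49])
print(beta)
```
[[3, 6, 7, 70], [5, 5]]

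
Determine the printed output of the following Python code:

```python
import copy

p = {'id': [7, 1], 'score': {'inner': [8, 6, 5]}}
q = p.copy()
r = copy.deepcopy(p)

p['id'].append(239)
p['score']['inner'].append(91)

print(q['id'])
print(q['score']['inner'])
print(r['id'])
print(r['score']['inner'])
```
[7, 1, 239]
[8, 6, 5, 91]
[7, 1]
[8, 6, 5]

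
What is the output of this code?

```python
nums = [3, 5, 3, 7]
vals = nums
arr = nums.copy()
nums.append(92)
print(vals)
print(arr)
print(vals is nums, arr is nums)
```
[3, 5, 3, 7, 92]
[3, 5, 3, 7]
True False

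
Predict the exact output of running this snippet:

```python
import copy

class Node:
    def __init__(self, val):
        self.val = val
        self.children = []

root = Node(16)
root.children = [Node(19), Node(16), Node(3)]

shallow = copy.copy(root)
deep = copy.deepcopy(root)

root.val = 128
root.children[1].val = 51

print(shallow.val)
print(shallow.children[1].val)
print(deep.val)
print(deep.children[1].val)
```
16
51
16
16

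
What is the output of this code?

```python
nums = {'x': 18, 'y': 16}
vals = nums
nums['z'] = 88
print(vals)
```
{'x': 18, 'y': 16, 'z': 88}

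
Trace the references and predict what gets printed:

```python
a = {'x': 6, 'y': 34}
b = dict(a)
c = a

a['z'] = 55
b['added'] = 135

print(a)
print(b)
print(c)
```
{'x': 6, 'y': 34, 'z': 55}
{'x': 6, 'y': 34, 'added': 135}
{'x': 6, 'y': 34, 'z': 55}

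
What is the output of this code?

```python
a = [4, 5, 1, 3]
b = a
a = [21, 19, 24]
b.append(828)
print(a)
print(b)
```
[21, 19, 24]
[4, 5, 1, 3, 828]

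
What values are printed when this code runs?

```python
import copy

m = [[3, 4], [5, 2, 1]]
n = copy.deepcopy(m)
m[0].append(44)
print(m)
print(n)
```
[[3, 4, 44], [5, 2, 1]]
[[3, 4], [5, 2, 1]]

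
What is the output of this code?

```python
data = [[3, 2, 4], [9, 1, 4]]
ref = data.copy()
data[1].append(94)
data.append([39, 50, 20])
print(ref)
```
[[3, 2, 4], [9, 1, 4, 94]]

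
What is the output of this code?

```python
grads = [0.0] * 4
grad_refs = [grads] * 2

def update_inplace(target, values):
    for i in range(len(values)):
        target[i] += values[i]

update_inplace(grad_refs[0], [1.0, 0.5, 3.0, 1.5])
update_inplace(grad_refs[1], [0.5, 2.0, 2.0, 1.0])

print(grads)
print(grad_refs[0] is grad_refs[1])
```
[1.5, 2.5, 5.0, 2.5]
True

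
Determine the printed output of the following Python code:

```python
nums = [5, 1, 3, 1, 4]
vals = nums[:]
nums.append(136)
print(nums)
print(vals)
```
[5, 1, 3, 1, 4, 136]
[5, 1, 3, 1, 4]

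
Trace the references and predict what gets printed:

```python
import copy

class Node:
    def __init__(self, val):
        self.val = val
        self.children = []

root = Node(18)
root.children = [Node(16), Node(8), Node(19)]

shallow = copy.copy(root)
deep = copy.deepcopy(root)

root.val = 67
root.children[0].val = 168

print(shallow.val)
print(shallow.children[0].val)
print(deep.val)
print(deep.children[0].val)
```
18
168
18
16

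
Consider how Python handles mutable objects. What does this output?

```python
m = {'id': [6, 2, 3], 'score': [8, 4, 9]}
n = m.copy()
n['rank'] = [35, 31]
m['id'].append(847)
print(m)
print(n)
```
{'id': [6, 2, 3, 847], 'score': [8, 4, 9]}
{'id': [6, 2, 3, 847], 'score': [8, 4, 9], 'rank': [35, 31]}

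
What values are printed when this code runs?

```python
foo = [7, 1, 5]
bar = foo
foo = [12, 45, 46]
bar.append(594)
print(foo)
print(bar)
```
[12, 45, 46]
[7, 1, 5, 594]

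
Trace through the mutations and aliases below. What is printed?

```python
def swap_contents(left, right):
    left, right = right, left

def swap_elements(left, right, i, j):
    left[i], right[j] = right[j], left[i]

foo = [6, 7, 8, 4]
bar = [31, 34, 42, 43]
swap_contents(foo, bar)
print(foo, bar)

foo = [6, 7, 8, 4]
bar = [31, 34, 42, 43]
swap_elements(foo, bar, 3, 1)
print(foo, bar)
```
[6, 7, 8, 4] [31, 34, 42, 43]
[6, 7, 8, 34] [31, 4, 42, 43]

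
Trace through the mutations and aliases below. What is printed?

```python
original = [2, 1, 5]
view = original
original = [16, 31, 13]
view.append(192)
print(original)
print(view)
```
[16, 31, 13]
[2, 1, 5, 192]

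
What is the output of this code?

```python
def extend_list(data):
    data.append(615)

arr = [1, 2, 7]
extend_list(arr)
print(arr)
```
[1, 2, 7, 615]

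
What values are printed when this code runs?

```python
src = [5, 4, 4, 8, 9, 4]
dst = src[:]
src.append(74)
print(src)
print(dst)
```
[5, 4, 4, 8, 9, 4, 74]
[5, 4, 4, 8, 9, 4]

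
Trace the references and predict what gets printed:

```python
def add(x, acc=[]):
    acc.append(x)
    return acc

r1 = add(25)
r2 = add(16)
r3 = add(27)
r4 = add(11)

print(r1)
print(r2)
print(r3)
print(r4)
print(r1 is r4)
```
[25, 16, 27, 11]
[25, 16, 27, 11]
[25, 16, 27, 11]
[25, 16, 27, 11]
True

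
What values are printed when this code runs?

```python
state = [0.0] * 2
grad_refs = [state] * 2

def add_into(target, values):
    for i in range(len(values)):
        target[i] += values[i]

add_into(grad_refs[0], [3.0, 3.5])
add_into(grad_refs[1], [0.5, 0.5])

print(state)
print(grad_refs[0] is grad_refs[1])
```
[3.5, 4.0]
True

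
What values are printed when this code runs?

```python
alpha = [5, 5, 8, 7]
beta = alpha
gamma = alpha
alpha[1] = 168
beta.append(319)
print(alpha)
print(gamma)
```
[5, 168, 8, 7, 319]
[5, 168, 8, 7, 319]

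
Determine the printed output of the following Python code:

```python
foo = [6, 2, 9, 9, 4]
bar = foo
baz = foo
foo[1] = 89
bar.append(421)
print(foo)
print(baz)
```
[6, 89, 9, 9, 4, 421]
[6, 89, 9, 9, 4, 421]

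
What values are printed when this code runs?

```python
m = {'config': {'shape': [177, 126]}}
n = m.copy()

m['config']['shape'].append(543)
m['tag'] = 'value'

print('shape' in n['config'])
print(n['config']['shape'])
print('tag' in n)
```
True
[177, 126, 543]
False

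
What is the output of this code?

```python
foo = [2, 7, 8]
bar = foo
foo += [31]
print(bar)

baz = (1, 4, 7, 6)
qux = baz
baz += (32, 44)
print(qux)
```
[2, 7, 8, 31]
(1, 4, 7, 6)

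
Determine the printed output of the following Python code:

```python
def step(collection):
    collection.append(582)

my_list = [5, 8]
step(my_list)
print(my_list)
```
[5, 8, 582]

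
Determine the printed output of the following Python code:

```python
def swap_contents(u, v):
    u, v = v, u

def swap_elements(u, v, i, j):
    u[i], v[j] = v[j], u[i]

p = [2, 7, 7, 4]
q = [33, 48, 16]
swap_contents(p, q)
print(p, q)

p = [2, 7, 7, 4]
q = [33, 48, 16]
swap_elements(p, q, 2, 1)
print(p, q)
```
[2, 7, 7, 4] [33, 48, 16]
[2, 7, 48, 4] [33, 7, 16]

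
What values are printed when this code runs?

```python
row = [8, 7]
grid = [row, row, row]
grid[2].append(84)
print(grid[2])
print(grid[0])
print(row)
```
[8, 7, 84]
[8, 7, 84]
[8, 7, 84]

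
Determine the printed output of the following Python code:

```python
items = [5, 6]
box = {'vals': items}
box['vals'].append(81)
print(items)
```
[5, 6, 81]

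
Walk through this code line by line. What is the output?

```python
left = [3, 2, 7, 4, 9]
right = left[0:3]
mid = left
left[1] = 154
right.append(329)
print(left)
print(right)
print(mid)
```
[3, 154, 7, 4, 9]
[3, 2, 7, 329]
[3, 154, 7, 4, 9]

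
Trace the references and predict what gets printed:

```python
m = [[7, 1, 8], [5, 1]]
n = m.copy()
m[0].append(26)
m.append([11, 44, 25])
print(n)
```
[[7, 1, 8, 26], [5, 1]]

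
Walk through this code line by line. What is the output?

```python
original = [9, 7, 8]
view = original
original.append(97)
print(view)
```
[9, 7, 8, 97]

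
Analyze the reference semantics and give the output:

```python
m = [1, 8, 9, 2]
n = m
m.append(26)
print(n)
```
[1, 8, 9, 2, 26]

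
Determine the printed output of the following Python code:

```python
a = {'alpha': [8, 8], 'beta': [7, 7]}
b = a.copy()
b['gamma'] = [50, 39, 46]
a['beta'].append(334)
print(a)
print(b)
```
{'alpha': [8, 8], 'beta': [7, 7, 334]}
{'alpha': [8, 8], 'beta': [7, 7, 334], 'gamma': [50, 39, 46]}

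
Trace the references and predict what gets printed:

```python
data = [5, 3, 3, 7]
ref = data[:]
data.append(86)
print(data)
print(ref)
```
[5, 3, 3, 7, 86]
[5, 3, 3, 7]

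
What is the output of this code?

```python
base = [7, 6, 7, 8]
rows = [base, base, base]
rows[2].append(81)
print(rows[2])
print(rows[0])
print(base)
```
[7, 6, 7, 8, 81]
[7, 6, 7, 8, 81]
[7, 6, 7, 8, 81]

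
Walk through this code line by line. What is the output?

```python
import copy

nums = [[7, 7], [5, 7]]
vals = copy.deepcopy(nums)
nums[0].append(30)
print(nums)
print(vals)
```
[[7, 7, 30], [5, 7]]
[[7, 7], [5, 7]]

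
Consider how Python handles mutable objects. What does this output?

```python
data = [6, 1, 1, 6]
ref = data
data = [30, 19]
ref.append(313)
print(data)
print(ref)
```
[30, 19]
[6, 1, 1, 6, 313]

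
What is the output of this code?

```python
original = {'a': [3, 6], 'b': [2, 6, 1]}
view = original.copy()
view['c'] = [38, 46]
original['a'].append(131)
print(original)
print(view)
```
{'a': [3, 6, 131], 'b': [2, 6, 1]}
{'a': [3, 6, 131], 'b': [2, 6, 1], 'c': [38, 46]}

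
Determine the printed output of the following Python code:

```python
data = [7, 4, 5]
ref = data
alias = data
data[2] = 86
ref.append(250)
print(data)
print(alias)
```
[7, 4, 86, 250]
[7, 4, 86, 250]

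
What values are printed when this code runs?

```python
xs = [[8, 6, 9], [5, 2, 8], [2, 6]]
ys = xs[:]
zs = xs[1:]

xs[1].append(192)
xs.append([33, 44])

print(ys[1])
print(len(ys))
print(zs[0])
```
[5, 2, 8, 192]
3
[5, 2, 8, 192]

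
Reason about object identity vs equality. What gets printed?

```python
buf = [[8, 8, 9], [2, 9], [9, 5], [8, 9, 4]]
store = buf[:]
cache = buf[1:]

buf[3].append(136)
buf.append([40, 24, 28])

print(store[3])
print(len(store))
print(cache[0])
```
[8, 9, 4, 136]
4
[2, 9]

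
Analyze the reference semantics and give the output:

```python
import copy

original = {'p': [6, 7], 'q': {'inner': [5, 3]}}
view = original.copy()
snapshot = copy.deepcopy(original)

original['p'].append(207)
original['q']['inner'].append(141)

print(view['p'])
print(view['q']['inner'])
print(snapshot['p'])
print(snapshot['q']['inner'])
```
[6, 7, 207]
[5, 3, 141]
[6, 7]
[5, 3]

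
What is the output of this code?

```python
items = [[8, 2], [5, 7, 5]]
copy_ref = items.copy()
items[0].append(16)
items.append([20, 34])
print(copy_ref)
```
[[8, 2, 16], [5, 7, 5]]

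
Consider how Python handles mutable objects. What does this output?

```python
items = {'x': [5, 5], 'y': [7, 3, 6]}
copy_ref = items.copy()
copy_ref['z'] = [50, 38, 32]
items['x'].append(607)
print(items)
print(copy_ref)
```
{'x': [5, 5, 607], 'y': [7, 3, 6]}
{'x': [5, 5, 607], 'y': [7, 3, 6], 'z': [50, 38, 32]}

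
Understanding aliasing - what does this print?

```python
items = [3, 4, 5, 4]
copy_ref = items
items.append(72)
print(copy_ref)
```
[3, 4, 5, 4, 72]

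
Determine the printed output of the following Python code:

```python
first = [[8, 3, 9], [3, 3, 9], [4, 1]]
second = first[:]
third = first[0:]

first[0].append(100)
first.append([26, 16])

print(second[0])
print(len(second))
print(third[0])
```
[8, 3, 9, 100]
3
[8, 3, 9, 100]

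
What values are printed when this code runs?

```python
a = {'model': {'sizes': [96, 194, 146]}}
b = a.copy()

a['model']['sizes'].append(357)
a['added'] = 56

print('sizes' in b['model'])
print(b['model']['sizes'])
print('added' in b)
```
True
[96, 194, 146, 357]
False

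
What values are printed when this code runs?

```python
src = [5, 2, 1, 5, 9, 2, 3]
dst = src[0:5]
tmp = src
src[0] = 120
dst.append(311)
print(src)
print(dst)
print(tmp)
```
[120, 2, 1, 5, 9, 2, 3]
[5, 2, 1, 5, 9, 311]
[120, 2, 1, 5, 9, 2, 3]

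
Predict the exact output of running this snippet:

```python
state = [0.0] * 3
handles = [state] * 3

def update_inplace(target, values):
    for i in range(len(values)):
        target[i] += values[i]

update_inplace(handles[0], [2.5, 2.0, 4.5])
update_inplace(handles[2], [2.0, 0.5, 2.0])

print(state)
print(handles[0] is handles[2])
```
[4.5, 2.5, 6.5]
True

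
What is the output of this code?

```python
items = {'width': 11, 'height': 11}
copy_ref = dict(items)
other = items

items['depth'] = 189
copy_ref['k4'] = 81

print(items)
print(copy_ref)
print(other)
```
{'width': 11, 'height': 11, 'depth': 189}
{'width': 11, 'height': 11, 'k4': 81}
{'width': 11, 'height': 11, 'depth': 189}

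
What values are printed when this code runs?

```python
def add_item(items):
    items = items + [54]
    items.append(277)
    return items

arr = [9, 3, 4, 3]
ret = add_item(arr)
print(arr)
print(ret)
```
[9, 3, 4, 3]
[9, 3, 4, 3, 54, 277]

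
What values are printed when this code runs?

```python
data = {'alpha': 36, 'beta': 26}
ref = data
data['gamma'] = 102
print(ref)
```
{'alpha': 36, 'beta': 26, 'gamma': 102}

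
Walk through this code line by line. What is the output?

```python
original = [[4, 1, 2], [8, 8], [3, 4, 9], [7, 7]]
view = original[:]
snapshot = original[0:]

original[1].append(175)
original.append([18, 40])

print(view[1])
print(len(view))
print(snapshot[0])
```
[8, 8, 175]
4
[4, 1, 2]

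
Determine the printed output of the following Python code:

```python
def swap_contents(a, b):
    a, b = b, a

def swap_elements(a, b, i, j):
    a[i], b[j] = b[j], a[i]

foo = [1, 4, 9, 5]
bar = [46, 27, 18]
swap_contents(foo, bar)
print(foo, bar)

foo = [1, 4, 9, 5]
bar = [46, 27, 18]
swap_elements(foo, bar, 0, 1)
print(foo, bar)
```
[1, 4, 9, 5] [46, 27, 18]
[27, 4, 9, 5] [46, 1, 18]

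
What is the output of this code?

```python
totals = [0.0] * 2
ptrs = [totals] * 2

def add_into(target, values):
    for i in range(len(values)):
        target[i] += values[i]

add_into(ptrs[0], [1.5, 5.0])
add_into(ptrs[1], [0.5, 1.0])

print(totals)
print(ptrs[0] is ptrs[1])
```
[2.0, 6.0]
True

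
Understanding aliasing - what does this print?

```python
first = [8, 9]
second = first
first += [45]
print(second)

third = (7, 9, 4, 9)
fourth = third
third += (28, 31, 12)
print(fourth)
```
[8, 9, 45]
(7, 9, 4, 9)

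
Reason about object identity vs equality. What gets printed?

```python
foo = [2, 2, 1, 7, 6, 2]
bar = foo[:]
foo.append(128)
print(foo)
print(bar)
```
[2, 2, 1, 7, 6, 2, 128]
[2, 2, 1, 7, 6, 2]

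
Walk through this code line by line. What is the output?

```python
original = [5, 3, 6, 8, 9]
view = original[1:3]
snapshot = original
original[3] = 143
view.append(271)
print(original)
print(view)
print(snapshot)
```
[5, 3, 6, 143, 9]
[3, 6, 271]
[5, 3, 6, 143, 9]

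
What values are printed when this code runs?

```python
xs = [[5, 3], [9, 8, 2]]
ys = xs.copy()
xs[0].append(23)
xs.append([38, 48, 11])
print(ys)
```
[[5, 3, 23], [9, 8, 2]]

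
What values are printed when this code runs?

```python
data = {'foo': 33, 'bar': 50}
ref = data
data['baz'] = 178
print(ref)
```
{'foo': 33, 'bar': 50, 'baz': 178}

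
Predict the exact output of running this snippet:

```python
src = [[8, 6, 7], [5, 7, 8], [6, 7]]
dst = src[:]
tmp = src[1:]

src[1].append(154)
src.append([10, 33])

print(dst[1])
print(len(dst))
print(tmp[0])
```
[5, 7, 8, 154]
3
[5, 7, 8, 154]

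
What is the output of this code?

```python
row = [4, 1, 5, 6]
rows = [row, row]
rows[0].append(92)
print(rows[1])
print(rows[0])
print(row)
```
[4, 1, 5, 6, 92]
[4, 1, 5, 6, 92]
[4, 1, 5, 6, 92]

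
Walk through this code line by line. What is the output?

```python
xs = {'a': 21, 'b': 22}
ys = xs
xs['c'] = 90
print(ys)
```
{'a': 21, 'b': 22, 'c': 90}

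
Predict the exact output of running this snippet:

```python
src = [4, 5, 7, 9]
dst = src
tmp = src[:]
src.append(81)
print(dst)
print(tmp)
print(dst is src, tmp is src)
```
[4, 5, 7, 9, 81]
[4, 5, 7, 9]
True False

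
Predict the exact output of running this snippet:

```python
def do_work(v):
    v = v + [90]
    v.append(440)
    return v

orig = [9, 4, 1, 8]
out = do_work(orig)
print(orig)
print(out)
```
[9, 4, 1, 8]
[9, 4, 1, 8, 90, 440]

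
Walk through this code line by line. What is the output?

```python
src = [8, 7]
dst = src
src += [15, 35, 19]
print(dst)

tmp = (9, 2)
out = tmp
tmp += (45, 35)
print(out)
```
[8, 7, 15, 35, 19]
(9, 2)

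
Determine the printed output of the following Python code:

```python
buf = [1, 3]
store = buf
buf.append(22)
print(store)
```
[1, 3, 22]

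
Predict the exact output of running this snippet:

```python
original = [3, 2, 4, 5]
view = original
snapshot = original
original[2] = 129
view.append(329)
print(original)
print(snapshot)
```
[3, 2, 129, 5, 329]
[3, 2, 129, 5, 329]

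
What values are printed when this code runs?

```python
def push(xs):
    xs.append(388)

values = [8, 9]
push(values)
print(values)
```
[8, 9, 388]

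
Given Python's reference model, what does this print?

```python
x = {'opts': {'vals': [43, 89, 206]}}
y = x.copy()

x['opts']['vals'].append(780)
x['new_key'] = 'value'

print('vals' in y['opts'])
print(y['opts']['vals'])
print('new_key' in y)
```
True
[43, 89, 206, 780]
False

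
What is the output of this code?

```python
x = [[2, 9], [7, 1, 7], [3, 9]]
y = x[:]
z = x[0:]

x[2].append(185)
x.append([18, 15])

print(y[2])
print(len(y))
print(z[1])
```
[3, 9, 185]
3
[7, 1, 7]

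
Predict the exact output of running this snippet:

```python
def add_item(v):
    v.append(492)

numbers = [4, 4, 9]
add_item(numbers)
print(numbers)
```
[4, 4, 9, 492]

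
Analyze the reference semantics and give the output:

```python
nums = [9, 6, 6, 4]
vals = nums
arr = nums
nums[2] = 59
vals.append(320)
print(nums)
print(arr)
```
[9, 6, 59, 4, 320]
[9, 6, 59, 4, 320]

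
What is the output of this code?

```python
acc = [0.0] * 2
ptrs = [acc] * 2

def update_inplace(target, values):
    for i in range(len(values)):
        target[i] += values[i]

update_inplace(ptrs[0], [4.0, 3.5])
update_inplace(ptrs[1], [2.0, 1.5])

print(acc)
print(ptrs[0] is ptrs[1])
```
[6.0, 5.0]
True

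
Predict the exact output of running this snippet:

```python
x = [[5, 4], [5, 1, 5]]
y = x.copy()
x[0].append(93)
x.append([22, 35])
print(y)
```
[[5, 4, 93], [5, 1, 5]]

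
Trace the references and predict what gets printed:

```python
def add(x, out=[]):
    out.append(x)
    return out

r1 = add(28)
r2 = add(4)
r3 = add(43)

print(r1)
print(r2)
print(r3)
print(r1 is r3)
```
[28, 4, 43]
[28, 4, 43]
[28, 4, 43]
True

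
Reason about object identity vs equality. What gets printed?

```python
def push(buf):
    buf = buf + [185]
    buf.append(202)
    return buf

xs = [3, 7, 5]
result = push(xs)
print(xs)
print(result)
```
[3, 7, 5]
[3, 7, 5, 185, 202]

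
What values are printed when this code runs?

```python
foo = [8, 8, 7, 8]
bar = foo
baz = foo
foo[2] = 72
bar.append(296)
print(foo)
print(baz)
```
[8, 8, 72, 8, 296]
[8, 8, 72, 8, 296]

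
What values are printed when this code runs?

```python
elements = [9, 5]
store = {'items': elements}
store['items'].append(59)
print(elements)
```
[9, 5, 59]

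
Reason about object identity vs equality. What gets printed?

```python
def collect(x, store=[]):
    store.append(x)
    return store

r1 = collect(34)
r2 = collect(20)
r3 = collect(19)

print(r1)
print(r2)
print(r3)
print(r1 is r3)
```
[34, 20, 19]
[34, 20, 19]
[34, 20, 19]
True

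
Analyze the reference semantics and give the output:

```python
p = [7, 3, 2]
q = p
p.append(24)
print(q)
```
[7, 3, 2, 24]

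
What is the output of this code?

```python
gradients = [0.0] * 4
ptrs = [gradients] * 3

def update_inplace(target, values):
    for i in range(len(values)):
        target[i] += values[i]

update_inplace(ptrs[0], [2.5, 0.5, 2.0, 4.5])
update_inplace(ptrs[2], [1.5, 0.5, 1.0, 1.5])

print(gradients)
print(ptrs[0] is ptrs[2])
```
[4.0, 1.0, 3.0, 6.0]
True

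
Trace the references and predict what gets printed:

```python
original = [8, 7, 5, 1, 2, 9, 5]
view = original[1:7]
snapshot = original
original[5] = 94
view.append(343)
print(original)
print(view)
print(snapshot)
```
[8, 7, 5, 1, 2, 94, 5]
[7, 5, 1, 2, 9, 5, 343]
[8, 7, 5, 1, 2, 94, 5]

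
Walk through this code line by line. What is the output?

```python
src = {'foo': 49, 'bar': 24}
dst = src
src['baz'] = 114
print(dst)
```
{'foo': 49, 'bar': 24, 'baz': 114}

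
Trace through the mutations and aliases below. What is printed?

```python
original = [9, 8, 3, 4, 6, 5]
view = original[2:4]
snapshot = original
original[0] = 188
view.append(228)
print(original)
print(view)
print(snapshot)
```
[188, 8, 3, 4, 6, 5]
[3, 4, 228]
[188, 8, 3, 4, 6, 5]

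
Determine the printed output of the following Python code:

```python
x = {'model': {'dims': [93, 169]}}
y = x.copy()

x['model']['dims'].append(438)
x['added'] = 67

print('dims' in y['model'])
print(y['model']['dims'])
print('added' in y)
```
True
[93, 169, 438]
False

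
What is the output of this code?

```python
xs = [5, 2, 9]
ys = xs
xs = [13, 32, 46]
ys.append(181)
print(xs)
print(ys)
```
[13, 32, 46]
[5, 2, 9, 181]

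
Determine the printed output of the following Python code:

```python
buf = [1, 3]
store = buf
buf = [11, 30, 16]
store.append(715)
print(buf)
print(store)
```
[11, 30, 16]
[1, 3, 715]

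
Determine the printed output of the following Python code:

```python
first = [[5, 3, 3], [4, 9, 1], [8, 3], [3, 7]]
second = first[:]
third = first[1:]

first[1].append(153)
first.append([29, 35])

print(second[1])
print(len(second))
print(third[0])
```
[4, 9, 1, 153]
4
[4, 9, 1, 153]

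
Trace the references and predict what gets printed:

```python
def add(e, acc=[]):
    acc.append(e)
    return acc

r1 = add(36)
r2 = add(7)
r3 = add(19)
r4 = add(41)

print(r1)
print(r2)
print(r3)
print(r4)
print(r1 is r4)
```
[36, 7, 19, 41]
[36, 7, 19, 41]
[36, 7, 19, 41]
[36, 7, 19, 41]
True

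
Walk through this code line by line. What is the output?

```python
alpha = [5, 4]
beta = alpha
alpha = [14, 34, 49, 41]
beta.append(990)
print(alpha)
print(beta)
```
[14, 34, 49, 41]
[5, 4, 990]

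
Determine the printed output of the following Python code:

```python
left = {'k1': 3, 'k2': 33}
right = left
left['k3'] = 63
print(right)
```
{'k1': 3, 'k2': 33, 'k3': 63}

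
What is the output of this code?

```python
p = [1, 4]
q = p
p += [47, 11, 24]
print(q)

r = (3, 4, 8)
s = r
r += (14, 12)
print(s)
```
[1, 4, 47, 11, 24]
(3, 4, 8)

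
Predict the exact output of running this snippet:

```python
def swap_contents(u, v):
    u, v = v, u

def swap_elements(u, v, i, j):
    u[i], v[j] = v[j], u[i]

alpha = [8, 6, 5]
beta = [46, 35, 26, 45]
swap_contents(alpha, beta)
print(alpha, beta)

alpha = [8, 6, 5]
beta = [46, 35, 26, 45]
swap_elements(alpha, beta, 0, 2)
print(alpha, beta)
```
[8, 6, 5] [46, 35, 26, 45]
[26, 6, 5] [46, 35, 8, 45]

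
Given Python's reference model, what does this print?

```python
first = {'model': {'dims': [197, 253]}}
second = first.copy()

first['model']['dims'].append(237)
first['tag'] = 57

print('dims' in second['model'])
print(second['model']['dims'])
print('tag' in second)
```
True
[197, 253, 237]
False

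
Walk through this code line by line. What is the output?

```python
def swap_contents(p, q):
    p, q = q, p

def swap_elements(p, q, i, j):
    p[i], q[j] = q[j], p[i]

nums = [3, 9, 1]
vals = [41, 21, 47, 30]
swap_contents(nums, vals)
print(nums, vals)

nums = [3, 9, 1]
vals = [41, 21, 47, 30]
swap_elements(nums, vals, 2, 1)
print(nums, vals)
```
[3, 9, 1] [41, 21, 47, 30]
[3, 9, 21] [41, 1, 47, 30]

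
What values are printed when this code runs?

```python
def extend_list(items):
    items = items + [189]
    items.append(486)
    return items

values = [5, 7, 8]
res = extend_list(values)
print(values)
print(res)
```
[5, 7, 8]
[5, 7, 8, 189, 486]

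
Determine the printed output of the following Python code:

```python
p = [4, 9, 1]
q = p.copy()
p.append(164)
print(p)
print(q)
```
[4, 9, 1, 164]
[4, 9, 1]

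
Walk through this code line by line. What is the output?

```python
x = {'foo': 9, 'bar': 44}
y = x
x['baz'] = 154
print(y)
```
{'foo': 9, 'bar': 44, 'baz': 154}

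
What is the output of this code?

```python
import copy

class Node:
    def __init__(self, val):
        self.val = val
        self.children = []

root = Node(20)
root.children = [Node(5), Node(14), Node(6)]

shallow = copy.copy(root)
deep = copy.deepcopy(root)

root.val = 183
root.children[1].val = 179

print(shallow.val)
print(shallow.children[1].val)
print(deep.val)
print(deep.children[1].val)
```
20
179
20
14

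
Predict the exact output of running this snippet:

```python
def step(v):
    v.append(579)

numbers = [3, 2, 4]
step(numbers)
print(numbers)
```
[3, 2, 4, 579]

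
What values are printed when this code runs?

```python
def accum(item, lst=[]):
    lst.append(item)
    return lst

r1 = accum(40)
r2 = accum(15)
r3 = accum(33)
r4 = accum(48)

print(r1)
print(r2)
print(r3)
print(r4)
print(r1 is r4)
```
[40, 15, 33, 48]
[40, 15, 33, 48]
[40, 15, 33, 48]
[40, 15, 33, 48]
True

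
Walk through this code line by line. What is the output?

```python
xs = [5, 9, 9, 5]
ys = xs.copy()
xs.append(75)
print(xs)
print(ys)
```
[5, 9, 9, 5, 75]
[5, 9, 9, 5]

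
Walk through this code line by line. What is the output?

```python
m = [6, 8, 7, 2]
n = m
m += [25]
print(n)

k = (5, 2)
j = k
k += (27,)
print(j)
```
[6, 8, 7, 2, 25]
(5, 2)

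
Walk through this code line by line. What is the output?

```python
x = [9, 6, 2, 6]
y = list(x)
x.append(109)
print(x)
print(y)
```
[9, 6, 2, 6, 109]
[9, 6, 2, 6]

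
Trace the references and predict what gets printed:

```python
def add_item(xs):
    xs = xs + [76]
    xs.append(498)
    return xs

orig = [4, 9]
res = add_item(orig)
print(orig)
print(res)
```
[4, 9]
[4, 9, 76, 498]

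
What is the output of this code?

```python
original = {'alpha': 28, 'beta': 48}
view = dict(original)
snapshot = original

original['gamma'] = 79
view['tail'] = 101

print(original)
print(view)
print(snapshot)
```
{'alpha': 28, 'beta': 48, 'gamma': 79}
{'alpha': 28, 'beta': 48, 'tail': 101}
{'alpha': 28, 'beta': 48, 'gamma': 79}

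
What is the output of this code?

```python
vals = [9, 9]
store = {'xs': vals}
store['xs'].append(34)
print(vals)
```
[9, 9, 34]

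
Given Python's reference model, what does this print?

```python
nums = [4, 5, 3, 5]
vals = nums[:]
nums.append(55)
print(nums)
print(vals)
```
[4, 5, 3, 5, 55]
[4, 5, 3, 5]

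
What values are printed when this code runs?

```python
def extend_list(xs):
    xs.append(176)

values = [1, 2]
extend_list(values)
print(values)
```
[1, 2, 176]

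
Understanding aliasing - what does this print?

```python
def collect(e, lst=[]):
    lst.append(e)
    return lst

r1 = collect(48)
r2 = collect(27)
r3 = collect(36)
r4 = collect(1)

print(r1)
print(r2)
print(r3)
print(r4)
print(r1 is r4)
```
[48, 27, 36, 1]
[48, 27, 36, 1]
[48, 27, 36, 1]
[48, 27, 36, 1]
True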